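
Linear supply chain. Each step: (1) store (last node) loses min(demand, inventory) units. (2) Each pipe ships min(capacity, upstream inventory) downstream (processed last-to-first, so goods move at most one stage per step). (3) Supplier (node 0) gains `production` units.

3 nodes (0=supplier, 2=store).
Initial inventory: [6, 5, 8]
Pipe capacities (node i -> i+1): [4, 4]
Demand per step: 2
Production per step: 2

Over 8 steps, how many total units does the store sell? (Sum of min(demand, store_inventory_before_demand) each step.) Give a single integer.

Step 1: sold=2 (running total=2) -> [4 5 10]
Step 2: sold=2 (running total=4) -> [2 5 12]
Step 3: sold=2 (running total=6) -> [2 3 14]
Step 4: sold=2 (running total=8) -> [2 2 15]
Step 5: sold=2 (running total=10) -> [2 2 15]
Step 6: sold=2 (running total=12) -> [2 2 15]
Step 7: sold=2 (running total=14) -> [2 2 15]
Step 8: sold=2 (running total=16) -> [2 2 15]

Answer: 16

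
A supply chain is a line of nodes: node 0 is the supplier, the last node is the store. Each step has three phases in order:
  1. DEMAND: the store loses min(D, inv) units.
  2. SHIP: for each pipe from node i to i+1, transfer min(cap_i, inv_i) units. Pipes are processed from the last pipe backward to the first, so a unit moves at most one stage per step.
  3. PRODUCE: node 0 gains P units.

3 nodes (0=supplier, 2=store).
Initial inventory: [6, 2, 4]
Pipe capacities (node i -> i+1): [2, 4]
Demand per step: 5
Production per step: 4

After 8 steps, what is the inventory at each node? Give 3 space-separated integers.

Step 1: demand=5,sold=4 ship[1->2]=2 ship[0->1]=2 prod=4 -> inv=[8 2 2]
Step 2: demand=5,sold=2 ship[1->2]=2 ship[0->1]=2 prod=4 -> inv=[10 2 2]
Step 3: demand=5,sold=2 ship[1->2]=2 ship[0->1]=2 prod=4 -> inv=[12 2 2]
Step 4: demand=5,sold=2 ship[1->2]=2 ship[0->1]=2 prod=4 -> inv=[14 2 2]
Step 5: demand=5,sold=2 ship[1->2]=2 ship[0->1]=2 prod=4 -> inv=[16 2 2]
Step 6: demand=5,sold=2 ship[1->2]=2 ship[0->1]=2 prod=4 -> inv=[18 2 2]
Step 7: demand=5,sold=2 ship[1->2]=2 ship[0->1]=2 prod=4 -> inv=[20 2 2]
Step 8: demand=5,sold=2 ship[1->2]=2 ship[0->1]=2 prod=4 -> inv=[22 2 2]

22 2 2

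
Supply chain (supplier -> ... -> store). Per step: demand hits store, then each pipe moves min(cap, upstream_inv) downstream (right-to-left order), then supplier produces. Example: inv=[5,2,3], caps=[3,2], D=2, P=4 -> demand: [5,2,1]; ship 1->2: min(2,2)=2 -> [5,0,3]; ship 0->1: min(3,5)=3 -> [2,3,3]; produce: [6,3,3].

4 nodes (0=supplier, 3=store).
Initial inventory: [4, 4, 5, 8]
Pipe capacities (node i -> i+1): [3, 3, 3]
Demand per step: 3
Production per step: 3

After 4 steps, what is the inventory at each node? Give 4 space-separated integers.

Step 1: demand=3,sold=3 ship[2->3]=3 ship[1->2]=3 ship[0->1]=3 prod=3 -> inv=[4 4 5 8]
Step 2: demand=3,sold=3 ship[2->3]=3 ship[1->2]=3 ship[0->1]=3 prod=3 -> inv=[4 4 5 8]
Step 3: demand=3,sold=3 ship[2->3]=3 ship[1->2]=3 ship[0->1]=3 prod=3 -> inv=[4 4 5 8]
Step 4: demand=3,sold=3 ship[2->3]=3 ship[1->2]=3 ship[0->1]=3 prod=3 -> inv=[4 4 5 8]

4 4 5 8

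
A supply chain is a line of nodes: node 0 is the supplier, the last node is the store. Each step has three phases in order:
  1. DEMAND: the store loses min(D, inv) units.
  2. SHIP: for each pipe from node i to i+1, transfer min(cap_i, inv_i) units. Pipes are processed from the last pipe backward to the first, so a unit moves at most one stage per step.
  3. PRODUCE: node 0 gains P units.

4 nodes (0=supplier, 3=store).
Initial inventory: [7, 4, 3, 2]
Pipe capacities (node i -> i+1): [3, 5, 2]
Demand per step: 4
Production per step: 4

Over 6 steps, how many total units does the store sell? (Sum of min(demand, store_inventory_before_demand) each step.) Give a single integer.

Answer: 12

Derivation:
Step 1: sold=2 (running total=2) -> [8 3 5 2]
Step 2: sold=2 (running total=4) -> [9 3 6 2]
Step 3: sold=2 (running total=6) -> [10 3 7 2]
Step 4: sold=2 (running total=8) -> [11 3 8 2]
Step 5: sold=2 (running total=10) -> [12 3 9 2]
Step 6: sold=2 (running total=12) -> [13 3 10 2]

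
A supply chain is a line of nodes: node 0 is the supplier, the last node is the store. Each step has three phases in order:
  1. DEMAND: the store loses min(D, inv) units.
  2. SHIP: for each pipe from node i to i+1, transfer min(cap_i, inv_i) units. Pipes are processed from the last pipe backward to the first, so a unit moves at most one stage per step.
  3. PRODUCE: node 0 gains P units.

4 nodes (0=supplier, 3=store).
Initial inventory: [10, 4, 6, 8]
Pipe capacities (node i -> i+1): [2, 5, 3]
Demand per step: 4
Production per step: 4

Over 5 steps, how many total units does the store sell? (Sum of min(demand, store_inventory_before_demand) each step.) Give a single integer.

Step 1: sold=4 (running total=4) -> [12 2 7 7]
Step 2: sold=4 (running total=8) -> [14 2 6 6]
Step 3: sold=4 (running total=12) -> [16 2 5 5]
Step 4: sold=4 (running total=16) -> [18 2 4 4]
Step 5: sold=4 (running total=20) -> [20 2 3 3]

Answer: 20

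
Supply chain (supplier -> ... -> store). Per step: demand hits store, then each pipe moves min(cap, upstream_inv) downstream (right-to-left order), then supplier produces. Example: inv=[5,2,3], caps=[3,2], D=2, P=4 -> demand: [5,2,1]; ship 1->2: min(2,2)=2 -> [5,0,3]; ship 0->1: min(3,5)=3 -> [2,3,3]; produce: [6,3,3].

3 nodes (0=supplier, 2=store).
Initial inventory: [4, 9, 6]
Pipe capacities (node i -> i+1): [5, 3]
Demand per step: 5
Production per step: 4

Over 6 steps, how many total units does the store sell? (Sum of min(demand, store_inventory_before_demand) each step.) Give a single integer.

Answer: 21

Derivation:
Step 1: sold=5 (running total=5) -> [4 10 4]
Step 2: sold=4 (running total=9) -> [4 11 3]
Step 3: sold=3 (running total=12) -> [4 12 3]
Step 4: sold=3 (running total=15) -> [4 13 3]
Step 5: sold=3 (running total=18) -> [4 14 3]
Step 6: sold=3 (running total=21) -> [4 15 3]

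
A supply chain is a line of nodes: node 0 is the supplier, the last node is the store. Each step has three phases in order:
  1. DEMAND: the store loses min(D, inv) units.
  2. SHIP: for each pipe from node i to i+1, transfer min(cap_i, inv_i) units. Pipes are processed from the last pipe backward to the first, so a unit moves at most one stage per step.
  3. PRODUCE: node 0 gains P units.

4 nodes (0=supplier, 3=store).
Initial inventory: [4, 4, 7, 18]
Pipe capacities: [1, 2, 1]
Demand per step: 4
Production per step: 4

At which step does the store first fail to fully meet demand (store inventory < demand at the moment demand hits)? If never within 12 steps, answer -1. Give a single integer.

Step 1: demand=4,sold=4 ship[2->3]=1 ship[1->2]=2 ship[0->1]=1 prod=4 -> [7 3 8 15]
Step 2: demand=4,sold=4 ship[2->3]=1 ship[1->2]=2 ship[0->1]=1 prod=4 -> [10 2 9 12]
Step 3: demand=4,sold=4 ship[2->3]=1 ship[1->2]=2 ship[0->1]=1 prod=4 -> [13 1 10 9]
Step 4: demand=4,sold=4 ship[2->3]=1 ship[1->2]=1 ship[0->1]=1 prod=4 -> [16 1 10 6]
Step 5: demand=4,sold=4 ship[2->3]=1 ship[1->2]=1 ship[0->1]=1 prod=4 -> [19 1 10 3]
Step 6: demand=4,sold=3 ship[2->3]=1 ship[1->2]=1 ship[0->1]=1 prod=4 -> [22 1 10 1]
Step 7: demand=4,sold=1 ship[2->3]=1 ship[1->2]=1 ship[0->1]=1 prod=4 -> [25 1 10 1]
Step 8: demand=4,sold=1 ship[2->3]=1 ship[1->2]=1 ship[0->1]=1 prod=4 -> [28 1 10 1]
Step 9: demand=4,sold=1 ship[2->3]=1 ship[1->2]=1 ship[0->1]=1 prod=4 -> [31 1 10 1]
Step 10: demand=4,sold=1 ship[2->3]=1 ship[1->2]=1 ship[0->1]=1 prod=4 -> [34 1 10 1]
Step 11: demand=4,sold=1 ship[2->3]=1 ship[1->2]=1 ship[0->1]=1 prod=4 -> [37 1 10 1]
Step 12: demand=4,sold=1 ship[2->3]=1 ship[1->2]=1 ship[0->1]=1 prod=4 -> [40 1 10 1]
First stockout at step 6

6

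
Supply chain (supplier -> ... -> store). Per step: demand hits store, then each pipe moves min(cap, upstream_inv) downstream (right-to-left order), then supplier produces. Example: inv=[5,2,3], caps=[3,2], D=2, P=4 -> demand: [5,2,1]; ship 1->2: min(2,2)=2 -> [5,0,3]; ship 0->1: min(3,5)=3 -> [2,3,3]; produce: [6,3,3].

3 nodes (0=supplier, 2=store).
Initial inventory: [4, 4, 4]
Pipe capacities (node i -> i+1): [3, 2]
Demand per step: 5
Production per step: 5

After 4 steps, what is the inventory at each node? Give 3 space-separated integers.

Step 1: demand=5,sold=4 ship[1->2]=2 ship[0->1]=3 prod=5 -> inv=[6 5 2]
Step 2: demand=5,sold=2 ship[1->2]=2 ship[0->1]=3 prod=5 -> inv=[8 6 2]
Step 3: demand=5,sold=2 ship[1->2]=2 ship[0->1]=3 prod=5 -> inv=[10 7 2]
Step 4: demand=5,sold=2 ship[1->2]=2 ship[0->1]=3 prod=5 -> inv=[12 8 2]

12 8 2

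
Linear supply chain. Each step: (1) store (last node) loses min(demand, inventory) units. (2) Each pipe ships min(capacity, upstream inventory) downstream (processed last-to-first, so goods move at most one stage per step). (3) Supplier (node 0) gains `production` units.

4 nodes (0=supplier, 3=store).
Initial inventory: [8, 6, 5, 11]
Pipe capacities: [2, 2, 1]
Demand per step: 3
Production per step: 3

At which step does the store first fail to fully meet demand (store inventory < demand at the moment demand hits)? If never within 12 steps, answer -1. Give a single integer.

Step 1: demand=3,sold=3 ship[2->3]=1 ship[1->2]=2 ship[0->1]=2 prod=3 -> [9 6 6 9]
Step 2: demand=3,sold=3 ship[2->3]=1 ship[1->2]=2 ship[0->1]=2 prod=3 -> [10 6 7 7]
Step 3: demand=3,sold=3 ship[2->3]=1 ship[1->2]=2 ship[0->1]=2 prod=3 -> [11 6 8 5]
Step 4: demand=3,sold=3 ship[2->3]=1 ship[1->2]=2 ship[0->1]=2 prod=3 -> [12 6 9 3]
Step 5: demand=3,sold=3 ship[2->3]=1 ship[1->2]=2 ship[0->1]=2 prod=3 -> [13 6 10 1]
Step 6: demand=3,sold=1 ship[2->3]=1 ship[1->2]=2 ship[0->1]=2 prod=3 -> [14 6 11 1]
Step 7: demand=3,sold=1 ship[2->3]=1 ship[1->2]=2 ship[0->1]=2 prod=3 -> [15 6 12 1]
Step 8: demand=3,sold=1 ship[2->3]=1 ship[1->2]=2 ship[0->1]=2 prod=3 -> [16 6 13 1]
Step 9: demand=3,sold=1 ship[2->3]=1 ship[1->2]=2 ship[0->1]=2 prod=3 -> [17 6 14 1]
Step 10: demand=3,sold=1 ship[2->3]=1 ship[1->2]=2 ship[0->1]=2 prod=3 -> [18 6 15 1]
Step 11: demand=3,sold=1 ship[2->3]=1 ship[1->2]=2 ship[0->1]=2 prod=3 -> [19 6 16 1]
Step 12: demand=3,sold=1 ship[2->3]=1 ship[1->2]=2 ship[0->1]=2 prod=3 -> [20 6 17 1]
First stockout at step 6

6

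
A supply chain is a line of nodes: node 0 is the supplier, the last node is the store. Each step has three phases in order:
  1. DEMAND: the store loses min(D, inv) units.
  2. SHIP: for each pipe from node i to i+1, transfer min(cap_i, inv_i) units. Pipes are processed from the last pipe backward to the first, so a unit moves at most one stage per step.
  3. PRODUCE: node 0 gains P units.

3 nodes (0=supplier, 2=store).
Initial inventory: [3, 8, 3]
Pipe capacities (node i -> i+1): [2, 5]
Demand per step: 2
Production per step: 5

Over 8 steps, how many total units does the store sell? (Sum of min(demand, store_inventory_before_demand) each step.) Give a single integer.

Step 1: sold=2 (running total=2) -> [6 5 6]
Step 2: sold=2 (running total=4) -> [9 2 9]
Step 3: sold=2 (running total=6) -> [12 2 9]
Step 4: sold=2 (running total=8) -> [15 2 9]
Step 5: sold=2 (running total=10) -> [18 2 9]
Step 6: sold=2 (running total=12) -> [21 2 9]
Step 7: sold=2 (running total=14) -> [24 2 9]
Step 8: sold=2 (running total=16) -> [27 2 9]

Answer: 16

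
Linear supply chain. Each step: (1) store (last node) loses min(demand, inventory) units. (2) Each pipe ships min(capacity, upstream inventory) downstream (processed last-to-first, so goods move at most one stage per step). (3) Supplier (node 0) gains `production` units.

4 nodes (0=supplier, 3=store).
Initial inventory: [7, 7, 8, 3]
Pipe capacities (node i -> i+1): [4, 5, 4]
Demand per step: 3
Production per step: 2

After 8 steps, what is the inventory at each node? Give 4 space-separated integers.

Step 1: demand=3,sold=3 ship[2->3]=4 ship[1->2]=5 ship[0->1]=4 prod=2 -> inv=[5 6 9 4]
Step 2: demand=3,sold=3 ship[2->3]=4 ship[1->2]=5 ship[0->1]=4 prod=2 -> inv=[3 5 10 5]
Step 3: demand=3,sold=3 ship[2->3]=4 ship[1->2]=5 ship[0->1]=3 prod=2 -> inv=[2 3 11 6]
Step 4: demand=3,sold=3 ship[2->3]=4 ship[1->2]=3 ship[0->1]=2 prod=2 -> inv=[2 2 10 7]
Step 5: demand=3,sold=3 ship[2->3]=4 ship[1->2]=2 ship[0->1]=2 prod=2 -> inv=[2 2 8 8]
Step 6: demand=3,sold=3 ship[2->3]=4 ship[1->2]=2 ship[0->1]=2 prod=2 -> inv=[2 2 6 9]
Step 7: demand=3,sold=3 ship[2->3]=4 ship[1->2]=2 ship[0->1]=2 prod=2 -> inv=[2 2 4 10]
Step 8: demand=3,sold=3 ship[2->3]=4 ship[1->2]=2 ship[0->1]=2 prod=2 -> inv=[2 2 2 11]

2 2 2 11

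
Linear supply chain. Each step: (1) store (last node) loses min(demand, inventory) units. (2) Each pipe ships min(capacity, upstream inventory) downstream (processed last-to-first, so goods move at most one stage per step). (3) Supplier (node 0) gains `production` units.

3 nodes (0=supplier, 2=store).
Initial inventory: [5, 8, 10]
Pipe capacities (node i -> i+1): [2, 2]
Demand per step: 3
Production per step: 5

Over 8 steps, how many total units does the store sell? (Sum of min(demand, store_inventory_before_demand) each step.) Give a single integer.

Answer: 24

Derivation:
Step 1: sold=3 (running total=3) -> [8 8 9]
Step 2: sold=3 (running total=6) -> [11 8 8]
Step 3: sold=3 (running total=9) -> [14 8 7]
Step 4: sold=3 (running total=12) -> [17 8 6]
Step 5: sold=3 (running total=15) -> [20 8 5]
Step 6: sold=3 (running total=18) -> [23 8 4]
Step 7: sold=3 (running total=21) -> [26 8 3]
Step 8: sold=3 (running total=24) -> [29 8 2]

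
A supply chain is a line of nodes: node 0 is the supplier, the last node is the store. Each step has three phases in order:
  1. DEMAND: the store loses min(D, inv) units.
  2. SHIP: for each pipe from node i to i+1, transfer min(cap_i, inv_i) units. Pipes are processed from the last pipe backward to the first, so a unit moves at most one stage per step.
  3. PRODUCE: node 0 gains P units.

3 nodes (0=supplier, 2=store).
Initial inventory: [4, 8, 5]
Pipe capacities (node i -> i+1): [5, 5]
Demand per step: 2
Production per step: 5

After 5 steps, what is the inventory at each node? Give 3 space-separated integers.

Step 1: demand=2,sold=2 ship[1->2]=5 ship[0->1]=4 prod=5 -> inv=[5 7 8]
Step 2: demand=2,sold=2 ship[1->2]=5 ship[0->1]=5 prod=5 -> inv=[5 7 11]
Step 3: demand=2,sold=2 ship[1->2]=5 ship[0->1]=5 prod=5 -> inv=[5 7 14]
Step 4: demand=2,sold=2 ship[1->2]=5 ship[0->1]=5 prod=5 -> inv=[5 7 17]
Step 5: demand=2,sold=2 ship[1->2]=5 ship[0->1]=5 prod=5 -> inv=[5 7 20]

5 7 20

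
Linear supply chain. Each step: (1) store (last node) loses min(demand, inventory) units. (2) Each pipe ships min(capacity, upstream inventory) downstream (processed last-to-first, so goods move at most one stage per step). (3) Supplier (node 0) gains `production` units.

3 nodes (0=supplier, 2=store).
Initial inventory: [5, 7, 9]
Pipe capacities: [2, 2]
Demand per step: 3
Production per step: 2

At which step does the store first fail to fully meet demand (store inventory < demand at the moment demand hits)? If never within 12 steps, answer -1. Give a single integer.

Step 1: demand=3,sold=3 ship[1->2]=2 ship[0->1]=2 prod=2 -> [5 7 8]
Step 2: demand=3,sold=3 ship[1->2]=2 ship[0->1]=2 prod=2 -> [5 7 7]
Step 3: demand=3,sold=3 ship[1->2]=2 ship[0->1]=2 prod=2 -> [5 7 6]
Step 4: demand=3,sold=3 ship[1->2]=2 ship[0->1]=2 prod=2 -> [5 7 5]
Step 5: demand=3,sold=3 ship[1->2]=2 ship[0->1]=2 prod=2 -> [5 7 4]
Step 6: demand=3,sold=3 ship[1->2]=2 ship[0->1]=2 prod=2 -> [5 7 3]
Step 7: demand=3,sold=3 ship[1->2]=2 ship[0->1]=2 prod=2 -> [5 7 2]
Step 8: demand=3,sold=2 ship[1->2]=2 ship[0->1]=2 prod=2 -> [5 7 2]
Step 9: demand=3,sold=2 ship[1->2]=2 ship[0->1]=2 prod=2 -> [5 7 2]
Step 10: demand=3,sold=2 ship[1->2]=2 ship[0->1]=2 prod=2 -> [5 7 2]
Step 11: demand=3,sold=2 ship[1->2]=2 ship[0->1]=2 prod=2 -> [5 7 2]
Step 12: demand=3,sold=2 ship[1->2]=2 ship[0->1]=2 prod=2 -> [5 7 2]
First stockout at step 8

8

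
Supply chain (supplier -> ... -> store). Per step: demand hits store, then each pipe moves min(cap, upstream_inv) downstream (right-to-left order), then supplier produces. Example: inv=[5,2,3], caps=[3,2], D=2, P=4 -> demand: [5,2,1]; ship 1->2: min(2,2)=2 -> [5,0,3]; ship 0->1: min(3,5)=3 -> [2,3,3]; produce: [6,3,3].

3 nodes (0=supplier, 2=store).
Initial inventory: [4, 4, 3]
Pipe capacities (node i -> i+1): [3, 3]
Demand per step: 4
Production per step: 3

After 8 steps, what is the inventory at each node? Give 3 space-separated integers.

Step 1: demand=4,sold=3 ship[1->2]=3 ship[0->1]=3 prod=3 -> inv=[4 4 3]
Step 2: demand=4,sold=3 ship[1->2]=3 ship[0->1]=3 prod=3 -> inv=[4 4 3]
Step 3: demand=4,sold=3 ship[1->2]=3 ship[0->1]=3 prod=3 -> inv=[4 4 3]
Step 4: demand=4,sold=3 ship[1->2]=3 ship[0->1]=3 prod=3 -> inv=[4 4 3]
Step 5: demand=4,sold=3 ship[1->2]=3 ship[0->1]=3 prod=3 -> inv=[4 4 3]
Step 6: demand=4,sold=3 ship[1->2]=3 ship[0->1]=3 prod=3 -> inv=[4 4 3]
Step 7: demand=4,sold=3 ship[1->2]=3 ship[0->1]=3 prod=3 -> inv=[4 4 3]
Step 8: demand=4,sold=3 ship[1->2]=3 ship[0->1]=3 prod=3 -> inv=[4 4 3]

4 4 3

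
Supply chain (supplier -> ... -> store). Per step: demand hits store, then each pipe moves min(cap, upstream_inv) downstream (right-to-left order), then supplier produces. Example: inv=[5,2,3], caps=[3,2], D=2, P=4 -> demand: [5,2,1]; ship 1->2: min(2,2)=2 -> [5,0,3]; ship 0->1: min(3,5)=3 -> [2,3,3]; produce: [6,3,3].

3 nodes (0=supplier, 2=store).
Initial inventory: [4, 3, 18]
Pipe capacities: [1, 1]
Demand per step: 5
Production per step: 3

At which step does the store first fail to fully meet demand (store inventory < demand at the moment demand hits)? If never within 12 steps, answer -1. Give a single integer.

Step 1: demand=5,sold=5 ship[1->2]=1 ship[0->1]=1 prod=3 -> [6 3 14]
Step 2: demand=5,sold=5 ship[1->2]=1 ship[0->1]=1 prod=3 -> [8 3 10]
Step 3: demand=5,sold=5 ship[1->2]=1 ship[0->1]=1 prod=3 -> [10 3 6]
Step 4: demand=5,sold=5 ship[1->2]=1 ship[0->1]=1 prod=3 -> [12 3 2]
Step 5: demand=5,sold=2 ship[1->2]=1 ship[0->1]=1 prod=3 -> [14 3 1]
Step 6: demand=5,sold=1 ship[1->2]=1 ship[0->1]=1 prod=3 -> [16 3 1]
Step 7: demand=5,sold=1 ship[1->2]=1 ship[0->1]=1 prod=3 -> [18 3 1]
Step 8: demand=5,sold=1 ship[1->2]=1 ship[0->1]=1 prod=3 -> [20 3 1]
Step 9: demand=5,sold=1 ship[1->2]=1 ship[0->1]=1 prod=3 -> [22 3 1]
Step 10: demand=5,sold=1 ship[1->2]=1 ship[0->1]=1 prod=3 -> [24 3 1]
Step 11: demand=5,sold=1 ship[1->2]=1 ship[0->1]=1 prod=3 -> [26 3 1]
Step 12: demand=5,sold=1 ship[1->2]=1 ship[0->1]=1 prod=3 -> [28 3 1]
First stockout at step 5

5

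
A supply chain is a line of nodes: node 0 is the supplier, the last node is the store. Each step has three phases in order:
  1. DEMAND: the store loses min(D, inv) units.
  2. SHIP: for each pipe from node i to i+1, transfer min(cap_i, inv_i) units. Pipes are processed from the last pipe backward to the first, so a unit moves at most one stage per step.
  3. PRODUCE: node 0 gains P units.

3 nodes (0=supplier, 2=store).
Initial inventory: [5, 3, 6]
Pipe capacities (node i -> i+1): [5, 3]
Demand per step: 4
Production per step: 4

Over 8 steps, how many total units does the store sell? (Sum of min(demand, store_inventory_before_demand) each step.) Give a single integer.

Step 1: sold=4 (running total=4) -> [4 5 5]
Step 2: sold=4 (running total=8) -> [4 6 4]
Step 3: sold=4 (running total=12) -> [4 7 3]
Step 4: sold=3 (running total=15) -> [4 8 3]
Step 5: sold=3 (running total=18) -> [4 9 3]
Step 6: sold=3 (running total=21) -> [4 10 3]
Step 7: sold=3 (running total=24) -> [4 11 3]
Step 8: sold=3 (running total=27) -> [4 12 3]

Answer: 27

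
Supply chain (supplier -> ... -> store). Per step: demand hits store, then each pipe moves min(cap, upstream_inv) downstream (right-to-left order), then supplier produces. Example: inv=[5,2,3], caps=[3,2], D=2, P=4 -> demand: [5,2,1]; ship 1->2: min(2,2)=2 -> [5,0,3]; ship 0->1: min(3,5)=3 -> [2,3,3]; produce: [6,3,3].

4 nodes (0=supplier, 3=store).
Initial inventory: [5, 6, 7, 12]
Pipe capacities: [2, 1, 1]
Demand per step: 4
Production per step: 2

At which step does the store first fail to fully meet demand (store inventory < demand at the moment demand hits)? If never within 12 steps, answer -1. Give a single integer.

Step 1: demand=4,sold=4 ship[2->3]=1 ship[1->2]=1 ship[0->1]=2 prod=2 -> [5 7 7 9]
Step 2: demand=4,sold=4 ship[2->3]=1 ship[1->2]=1 ship[0->1]=2 prod=2 -> [5 8 7 6]
Step 3: demand=4,sold=4 ship[2->3]=1 ship[1->2]=1 ship[0->1]=2 prod=2 -> [5 9 7 3]
Step 4: demand=4,sold=3 ship[2->3]=1 ship[1->2]=1 ship[0->1]=2 prod=2 -> [5 10 7 1]
Step 5: demand=4,sold=1 ship[2->3]=1 ship[1->2]=1 ship[0->1]=2 prod=2 -> [5 11 7 1]
Step 6: demand=4,sold=1 ship[2->3]=1 ship[1->2]=1 ship[0->1]=2 prod=2 -> [5 12 7 1]
Step 7: demand=4,sold=1 ship[2->3]=1 ship[1->2]=1 ship[0->1]=2 prod=2 -> [5 13 7 1]
Step 8: demand=4,sold=1 ship[2->3]=1 ship[1->2]=1 ship[0->1]=2 prod=2 -> [5 14 7 1]
Step 9: demand=4,sold=1 ship[2->3]=1 ship[1->2]=1 ship[0->1]=2 prod=2 -> [5 15 7 1]
Step 10: demand=4,sold=1 ship[2->3]=1 ship[1->2]=1 ship[0->1]=2 prod=2 -> [5 16 7 1]
Step 11: demand=4,sold=1 ship[2->3]=1 ship[1->2]=1 ship[0->1]=2 prod=2 -> [5 17 7 1]
Step 12: demand=4,sold=1 ship[2->3]=1 ship[1->2]=1 ship[0->1]=2 prod=2 -> [5 18 7 1]
First stockout at step 4

4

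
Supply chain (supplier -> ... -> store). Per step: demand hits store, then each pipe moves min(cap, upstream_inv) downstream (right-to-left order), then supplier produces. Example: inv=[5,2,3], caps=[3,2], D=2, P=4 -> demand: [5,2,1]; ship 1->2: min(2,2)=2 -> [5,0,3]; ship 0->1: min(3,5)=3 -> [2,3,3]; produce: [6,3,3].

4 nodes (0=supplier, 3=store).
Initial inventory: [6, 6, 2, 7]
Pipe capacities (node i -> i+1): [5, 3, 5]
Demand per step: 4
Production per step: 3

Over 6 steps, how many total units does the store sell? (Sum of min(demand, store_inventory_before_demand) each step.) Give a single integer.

Answer: 21

Derivation:
Step 1: sold=4 (running total=4) -> [4 8 3 5]
Step 2: sold=4 (running total=8) -> [3 9 3 4]
Step 3: sold=4 (running total=12) -> [3 9 3 3]
Step 4: sold=3 (running total=15) -> [3 9 3 3]
Step 5: sold=3 (running total=18) -> [3 9 3 3]
Step 6: sold=3 (running total=21) -> [3 9 3 3]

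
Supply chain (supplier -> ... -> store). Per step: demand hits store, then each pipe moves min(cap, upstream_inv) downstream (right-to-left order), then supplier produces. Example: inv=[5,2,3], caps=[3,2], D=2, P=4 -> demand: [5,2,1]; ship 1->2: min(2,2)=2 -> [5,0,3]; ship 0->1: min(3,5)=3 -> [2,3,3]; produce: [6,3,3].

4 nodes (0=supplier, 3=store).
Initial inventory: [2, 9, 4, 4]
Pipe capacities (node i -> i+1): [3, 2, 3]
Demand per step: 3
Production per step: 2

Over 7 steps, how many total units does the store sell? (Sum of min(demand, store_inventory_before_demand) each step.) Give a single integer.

Step 1: sold=3 (running total=3) -> [2 9 3 4]
Step 2: sold=3 (running total=6) -> [2 9 2 4]
Step 3: sold=3 (running total=9) -> [2 9 2 3]
Step 4: sold=3 (running total=12) -> [2 9 2 2]
Step 5: sold=2 (running total=14) -> [2 9 2 2]
Step 6: sold=2 (running total=16) -> [2 9 2 2]
Step 7: sold=2 (running total=18) -> [2 9 2 2]

Answer: 18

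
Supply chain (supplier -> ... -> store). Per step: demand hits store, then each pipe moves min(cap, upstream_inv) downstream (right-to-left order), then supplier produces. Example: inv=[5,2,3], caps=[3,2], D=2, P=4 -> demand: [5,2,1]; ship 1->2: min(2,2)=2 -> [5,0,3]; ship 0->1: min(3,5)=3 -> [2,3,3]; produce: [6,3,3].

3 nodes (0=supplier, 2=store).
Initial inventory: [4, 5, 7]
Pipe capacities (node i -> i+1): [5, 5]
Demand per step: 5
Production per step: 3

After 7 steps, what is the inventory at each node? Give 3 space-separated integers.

Step 1: demand=5,sold=5 ship[1->2]=5 ship[0->1]=4 prod=3 -> inv=[3 4 7]
Step 2: demand=5,sold=5 ship[1->2]=4 ship[0->1]=3 prod=3 -> inv=[3 3 6]
Step 3: demand=5,sold=5 ship[1->2]=3 ship[0->1]=3 prod=3 -> inv=[3 3 4]
Step 4: demand=5,sold=4 ship[1->2]=3 ship[0->1]=3 prod=3 -> inv=[3 3 3]
Step 5: demand=5,sold=3 ship[1->2]=3 ship[0->1]=3 prod=3 -> inv=[3 3 3]
Step 6: demand=5,sold=3 ship[1->2]=3 ship[0->1]=3 prod=3 -> inv=[3 3 3]
Step 7: demand=5,sold=3 ship[1->2]=3 ship[0->1]=3 prod=3 -> inv=[3 3 3]

3 3 3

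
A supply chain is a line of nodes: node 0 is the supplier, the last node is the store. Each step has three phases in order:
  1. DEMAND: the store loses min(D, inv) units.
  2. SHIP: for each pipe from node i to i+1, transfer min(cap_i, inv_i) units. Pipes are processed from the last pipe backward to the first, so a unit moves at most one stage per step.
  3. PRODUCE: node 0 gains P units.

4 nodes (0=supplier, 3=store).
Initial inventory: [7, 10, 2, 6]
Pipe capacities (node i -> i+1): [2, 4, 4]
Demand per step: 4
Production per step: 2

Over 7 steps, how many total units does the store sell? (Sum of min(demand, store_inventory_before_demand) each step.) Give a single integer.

Step 1: sold=4 (running total=4) -> [7 8 4 4]
Step 2: sold=4 (running total=8) -> [7 6 4 4]
Step 3: sold=4 (running total=12) -> [7 4 4 4]
Step 4: sold=4 (running total=16) -> [7 2 4 4]
Step 5: sold=4 (running total=20) -> [7 2 2 4]
Step 6: sold=4 (running total=24) -> [7 2 2 2]
Step 7: sold=2 (running total=26) -> [7 2 2 2]

Answer: 26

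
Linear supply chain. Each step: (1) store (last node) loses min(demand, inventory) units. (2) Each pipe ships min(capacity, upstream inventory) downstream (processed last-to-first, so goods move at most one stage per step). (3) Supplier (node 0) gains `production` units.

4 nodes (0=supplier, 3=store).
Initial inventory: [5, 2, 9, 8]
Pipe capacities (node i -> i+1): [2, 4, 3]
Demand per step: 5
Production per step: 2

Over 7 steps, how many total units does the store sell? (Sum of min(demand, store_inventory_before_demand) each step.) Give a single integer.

Answer: 26

Derivation:
Step 1: sold=5 (running total=5) -> [5 2 8 6]
Step 2: sold=5 (running total=10) -> [5 2 7 4]
Step 3: sold=4 (running total=14) -> [5 2 6 3]
Step 4: sold=3 (running total=17) -> [5 2 5 3]
Step 5: sold=3 (running total=20) -> [5 2 4 3]
Step 6: sold=3 (running total=23) -> [5 2 3 3]
Step 7: sold=3 (running total=26) -> [5 2 2 3]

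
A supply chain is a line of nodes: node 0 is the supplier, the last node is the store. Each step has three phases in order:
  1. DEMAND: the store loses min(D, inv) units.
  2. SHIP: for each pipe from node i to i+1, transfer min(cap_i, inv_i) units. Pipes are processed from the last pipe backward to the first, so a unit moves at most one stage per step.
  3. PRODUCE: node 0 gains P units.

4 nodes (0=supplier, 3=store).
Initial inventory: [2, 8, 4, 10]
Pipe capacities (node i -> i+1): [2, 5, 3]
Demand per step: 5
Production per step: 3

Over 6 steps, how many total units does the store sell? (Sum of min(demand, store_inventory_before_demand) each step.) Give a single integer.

Step 1: sold=5 (running total=5) -> [3 5 6 8]
Step 2: sold=5 (running total=10) -> [4 2 8 6]
Step 3: sold=5 (running total=15) -> [5 2 7 4]
Step 4: sold=4 (running total=19) -> [6 2 6 3]
Step 5: sold=3 (running total=22) -> [7 2 5 3]
Step 6: sold=3 (running total=25) -> [8 2 4 3]

Answer: 25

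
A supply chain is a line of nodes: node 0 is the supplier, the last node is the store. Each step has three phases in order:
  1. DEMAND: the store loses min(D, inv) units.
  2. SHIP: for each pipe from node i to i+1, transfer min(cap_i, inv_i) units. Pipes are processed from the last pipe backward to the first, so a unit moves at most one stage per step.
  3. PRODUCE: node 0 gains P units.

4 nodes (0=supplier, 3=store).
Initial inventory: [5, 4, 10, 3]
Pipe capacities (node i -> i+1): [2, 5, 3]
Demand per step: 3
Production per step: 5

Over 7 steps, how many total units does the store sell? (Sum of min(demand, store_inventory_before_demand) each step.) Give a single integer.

Answer: 21

Derivation:
Step 1: sold=3 (running total=3) -> [8 2 11 3]
Step 2: sold=3 (running total=6) -> [11 2 10 3]
Step 3: sold=3 (running total=9) -> [14 2 9 3]
Step 4: sold=3 (running total=12) -> [17 2 8 3]
Step 5: sold=3 (running total=15) -> [20 2 7 3]
Step 6: sold=3 (running total=18) -> [23 2 6 3]
Step 7: sold=3 (running total=21) -> [26 2 5 3]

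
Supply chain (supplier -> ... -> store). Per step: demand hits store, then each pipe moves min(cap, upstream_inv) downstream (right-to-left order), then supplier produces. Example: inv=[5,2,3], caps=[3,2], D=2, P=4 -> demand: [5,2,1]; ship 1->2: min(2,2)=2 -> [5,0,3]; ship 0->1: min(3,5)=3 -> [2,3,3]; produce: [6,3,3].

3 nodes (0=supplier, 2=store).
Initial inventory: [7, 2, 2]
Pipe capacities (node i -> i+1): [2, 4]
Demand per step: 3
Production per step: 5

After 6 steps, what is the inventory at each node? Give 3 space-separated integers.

Step 1: demand=3,sold=2 ship[1->2]=2 ship[0->1]=2 prod=5 -> inv=[10 2 2]
Step 2: demand=3,sold=2 ship[1->2]=2 ship[0->1]=2 prod=5 -> inv=[13 2 2]
Step 3: demand=3,sold=2 ship[1->2]=2 ship[0->1]=2 prod=5 -> inv=[16 2 2]
Step 4: demand=3,sold=2 ship[1->2]=2 ship[0->1]=2 prod=5 -> inv=[19 2 2]
Step 5: demand=3,sold=2 ship[1->2]=2 ship[0->1]=2 prod=5 -> inv=[22 2 2]
Step 6: demand=3,sold=2 ship[1->2]=2 ship[0->1]=2 prod=5 -> inv=[25 2 2]

25 2 2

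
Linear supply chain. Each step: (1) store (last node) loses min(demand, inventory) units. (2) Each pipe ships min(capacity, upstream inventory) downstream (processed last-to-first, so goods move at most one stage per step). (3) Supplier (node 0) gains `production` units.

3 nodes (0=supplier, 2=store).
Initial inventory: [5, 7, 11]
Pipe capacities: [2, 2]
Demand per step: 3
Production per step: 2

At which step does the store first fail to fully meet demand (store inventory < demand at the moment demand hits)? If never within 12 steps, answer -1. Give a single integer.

Step 1: demand=3,sold=3 ship[1->2]=2 ship[0->1]=2 prod=2 -> [5 7 10]
Step 2: demand=3,sold=3 ship[1->2]=2 ship[0->1]=2 prod=2 -> [5 7 9]
Step 3: demand=3,sold=3 ship[1->2]=2 ship[0->1]=2 prod=2 -> [5 7 8]
Step 4: demand=3,sold=3 ship[1->2]=2 ship[0->1]=2 prod=2 -> [5 7 7]
Step 5: demand=3,sold=3 ship[1->2]=2 ship[0->1]=2 prod=2 -> [5 7 6]
Step 6: demand=3,sold=3 ship[1->2]=2 ship[0->1]=2 prod=2 -> [5 7 5]
Step 7: demand=3,sold=3 ship[1->2]=2 ship[0->1]=2 prod=2 -> [5 7 4]
Step 8: demand=3,sold=3 ship[1->2]=2 ship[0->1]=2 prod=2 -> [5 7 3]
Step 9: demand=3,sold=3 ship[1->2]=2 ship[0->1]=2 prod=2 -> [5 7 2]
Step 10: demand=3,sold=2 ship[1->2]=2 ship[0->1]=2 prod=2 -> [5 7 2]
Step 11: demand=3,sold=2 ship[1->2]=2 ship[0->1]=2 prod=2 -> [5 7 2]
Step 12: demand=3,sold=2 ship[1->2]=2 ship[0->1]=2 prod=2 -> [5 7 2]
First stockout at step 10

10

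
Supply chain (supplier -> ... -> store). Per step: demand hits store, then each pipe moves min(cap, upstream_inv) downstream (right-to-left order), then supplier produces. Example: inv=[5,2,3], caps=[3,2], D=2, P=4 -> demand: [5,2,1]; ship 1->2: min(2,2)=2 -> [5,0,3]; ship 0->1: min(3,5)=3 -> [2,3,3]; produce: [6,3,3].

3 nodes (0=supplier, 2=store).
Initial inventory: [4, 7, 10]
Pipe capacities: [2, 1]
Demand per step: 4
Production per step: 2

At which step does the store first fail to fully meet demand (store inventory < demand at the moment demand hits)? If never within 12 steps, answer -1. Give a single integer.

Step 1: demand=4,sold=4 ship[1->2]=1 ship[0->1]=2 prod=2 -> [4 8 7]
Step 2: demand=4,sold=4 ship[1->2]=1 ship[0->1]=2 prod=2 -> [4 9 4]
Step 3: demand=4,sold=4 ship[1->2]=1 ship[0->1]=2 prod=2 -> [4 10 1]
Step 4: demand=4,sold=1 ship[1->2]=1 ship[0->1]=2 prod=2 -> [4 11 1]
Step 5: demand=4,sold=1 ship[1->2]=1 ship[0->1]=2 prod=2 -> [4 12 1]
Step 6: demand=4,sold=1 ship[1->2]=1 ship[0->1]=2 prod=2 -> [4 13 1]
Step 7: demand=4,sold=1 ship[1->2]=1 ship[0->1]=2 prod=2 -> [4 14 1]
Step 8: demand=4,sold=1 ship[1->2]=1 ship[0->1]=2 prod=2 -> [4 15 1]
Step 9: demand=4,sold=1 ship[1->2]=1 ship[0->1]=2 prod=2 -> [4 16 1]
Step 10: demand=4,sold=1 ship[1->2]=1 ship[0->1]=2 prod=2 -> [4 17 1]
Step 11: demand=4,sold=1 ship[1->2]=1 ship[0->1]=2 prod=2 -> [4 18 1]
Step 12: demand=4,sold=1 ship[1->2]=1 ship[0->1]=2 prod=2 -> [4 19 1]
First stockout at step 4

4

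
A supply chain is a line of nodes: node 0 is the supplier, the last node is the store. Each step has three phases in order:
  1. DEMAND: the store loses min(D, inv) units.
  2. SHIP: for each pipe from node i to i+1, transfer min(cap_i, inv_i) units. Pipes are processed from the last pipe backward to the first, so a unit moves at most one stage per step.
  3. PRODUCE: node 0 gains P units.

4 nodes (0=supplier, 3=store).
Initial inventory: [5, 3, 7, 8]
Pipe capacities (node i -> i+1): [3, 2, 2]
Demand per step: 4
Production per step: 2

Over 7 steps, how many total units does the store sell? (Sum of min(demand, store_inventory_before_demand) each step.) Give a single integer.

Answer: 20

Derivation:
Step 1: sold=4 (running total=4) -> [4 4 7 6]
Step 2: sold=4 (running total=8) -> [3 5 7 4]
Step 3: sold=4 (running total=12) -> [2 6 7 2]
Step 4: sold=2 (running total=14) -> [2 6 7 2]
Step 5: sold=2 (running total=16) -> [2 6 7 2]
Step 6: sold=2 (running total=18) -> [2 6 7 2]
Step 7: sold=2 (running total=20) -> [2 6 7 2]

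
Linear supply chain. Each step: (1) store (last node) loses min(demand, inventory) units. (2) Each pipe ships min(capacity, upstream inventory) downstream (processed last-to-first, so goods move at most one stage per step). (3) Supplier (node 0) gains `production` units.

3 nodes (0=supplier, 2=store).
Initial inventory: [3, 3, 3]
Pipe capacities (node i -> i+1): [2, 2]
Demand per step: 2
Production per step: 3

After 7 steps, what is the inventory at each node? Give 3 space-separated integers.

Step 1: demand=2,sold=2 ship[1->2]=2 ship[0->1]=2 prod=3 -> inv=[4 3 3]
Step 2: demand=2,sold=2 ship[1->2]=2 ship[0->1]=2 prod=3 -> inv=[5 3 3]
Step 3: demand=2,sold=2 ship[1->2]=2 ship[0->1]=2 prod=3 -> inv=[6 3 3]
Step 4: demand=2,sold=2 ship[1->2]=2 ship[0->1]=2 prod=3 -> inv=[7 3 3]
Step 5: demand=2,sold=2 ship[1->2]=2 ship[0->1]=2 prod=3 -> inv=[8 3 3]
Step 6: demand=2,sold=2 ship[1->2]=2 ship[0->1]=2 prod=3 -> inv=[9 3 3]
Step 7: demand=2,sold=2 ship[1->2]=2 ship[0->1]=2 prod=3 -> inv=[10 3 3]

10 3 3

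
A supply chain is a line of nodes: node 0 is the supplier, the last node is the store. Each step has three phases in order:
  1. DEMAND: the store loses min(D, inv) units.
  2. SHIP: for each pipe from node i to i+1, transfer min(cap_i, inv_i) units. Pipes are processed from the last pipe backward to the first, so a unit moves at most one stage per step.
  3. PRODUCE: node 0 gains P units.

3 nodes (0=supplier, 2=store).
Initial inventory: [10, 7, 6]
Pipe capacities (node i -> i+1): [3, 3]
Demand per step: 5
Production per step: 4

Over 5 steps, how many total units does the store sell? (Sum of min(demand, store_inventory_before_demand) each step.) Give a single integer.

Answer: 18

Derivation:
Step 1: sold=5 (running total=5) -> [11 7 4]
Step 2: sold=4 (running total=9) -> [12 7 3]
Step 3: sold=3 (running total=12) -> [13 7 3]
Step 4: sold=3 (running total=15) -> [14 7 3]
Step 5: sold=3 (running total=18) -> [15 7 3]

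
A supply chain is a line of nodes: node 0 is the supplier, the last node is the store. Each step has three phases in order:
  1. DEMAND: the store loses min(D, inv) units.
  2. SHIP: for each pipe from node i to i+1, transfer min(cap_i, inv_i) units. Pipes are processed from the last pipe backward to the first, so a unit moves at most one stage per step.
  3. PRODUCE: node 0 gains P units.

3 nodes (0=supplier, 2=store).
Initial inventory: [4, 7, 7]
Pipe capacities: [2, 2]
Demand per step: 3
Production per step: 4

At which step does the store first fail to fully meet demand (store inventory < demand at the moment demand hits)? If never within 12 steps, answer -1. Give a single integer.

Step 1: demand=3,sold=3 ship[1->2]=2 ship[0->1]=2 prod=4 -> [6 7 6]
Step 2: demand=3,sold=3 ship[1->2]=2 ship[0->1]=2 prod=4 -> [8 7 5]
Step 3: demand=3,sold=3 ship[1->2]=2 ship[0->1]=2 prod=4 -> [10 7 4]
Step 4: demand=3,sold=3 ship[1->2]=2 ship[0->1]=2 prod=4 -> [12 7 3]
Step 5: demand=3,sold=3 ship[1->2]=2 ship[0->1]=2 prod=4 -> [14 7 2]
Step 6: demand=3,sold=2 ship[1->2]=2 ship[0->1]=2 prod=4 -> [16 7 2]
Step 7: demand=3,sold=2 ship[1->2]=2 ship[0->1]=2 prod=4 -> [18 7 2]
Step 8: demand=3,sold=2 ship[1->2]=2 ship[0->1]=2 prod=4 -> [20 7 2]
Step 9: demand=3,sold=2 ship[1->2]=2 ship[0->1]=2 prod=4 -> [22 7 2]
Step 10: demand=3,sold=2 ship[1->2]=2 ship[0->1]=2 prod=4 -> [24 7 2]
Step 11: demand=3,sold=2 ship[1->2]=2 ship[0->1]=2 prod=4 -> [26 7 2]
Step 12: demand=3,sold=2 ship[1->2]=2 ship[0->1]=2 prod=4 -> [28 7 2]
First stockout at step 6

6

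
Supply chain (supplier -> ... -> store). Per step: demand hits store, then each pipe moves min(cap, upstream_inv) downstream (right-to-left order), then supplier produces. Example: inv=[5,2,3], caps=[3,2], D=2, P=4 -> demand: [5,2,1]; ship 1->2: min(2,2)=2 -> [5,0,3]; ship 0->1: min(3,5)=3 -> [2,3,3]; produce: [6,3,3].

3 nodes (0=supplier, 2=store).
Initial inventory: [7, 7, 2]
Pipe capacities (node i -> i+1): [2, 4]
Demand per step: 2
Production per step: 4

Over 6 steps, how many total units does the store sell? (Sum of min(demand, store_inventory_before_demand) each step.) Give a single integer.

Step 1: sold=2 (running total=2) -> [9 5 4]
Step 2: sold=2 (running total=4) -> [11 3 6]
Step 3: sold=2 (running total=6) -> [13 2 7]
Step 4: sold=2 (running total=8) -> [15 2 7]
Step 5: sold=2 (running total=10) -> [17 2 7]
Step 6: sold=2 (running total=12) -> [19 2 7]

Answer: 12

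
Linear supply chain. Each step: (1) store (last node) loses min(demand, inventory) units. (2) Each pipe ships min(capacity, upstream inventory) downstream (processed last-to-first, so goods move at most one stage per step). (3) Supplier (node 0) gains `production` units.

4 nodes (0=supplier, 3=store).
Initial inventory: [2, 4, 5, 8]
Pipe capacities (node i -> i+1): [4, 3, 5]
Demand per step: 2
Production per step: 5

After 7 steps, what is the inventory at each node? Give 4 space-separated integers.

Step 1: demand=2,sold=2 ship[2->3]=5 ship[1->2]=3 ship[0->1]=2 prod=5 -> inv=[5 3 3 11]
Step 2: demand=2,sold=2 ship[2->3]=3 ship[1->2]=3 ship[0->1]=4 prod=5 -> inv=[6 4 3 12]
Step 3: demand=2,sold=2 ship[2->3]=3 ship[1->2]=3 ship[0->1]=4 prod=5 -> inv=[7 5 3 13]
Step 4: demand=2,sold=2 ship[2->3]=3 ship[1->2]=3 ship[0->1]=4 prod=5 -> inv=[8 6 3 14]
Step 5: demand=2,sold=2 ship[2->3]=3 ship[1->2]=3 ship[0->1]=4 prod=5 -> inv=[9 7 3 15]
Step 6: demand=2,sold=2 ship[2->3]=3 ship[1->2]=3 ship[0->1]=4 prod=5 -> inv=[10 8 3 16]
Step 7: demand=2,sold=2 ship[2->3]=3 ship[1->2]=3 ship[0->1]=4 prod=5 -> inv=[11 9 3 17]

11 9 3 17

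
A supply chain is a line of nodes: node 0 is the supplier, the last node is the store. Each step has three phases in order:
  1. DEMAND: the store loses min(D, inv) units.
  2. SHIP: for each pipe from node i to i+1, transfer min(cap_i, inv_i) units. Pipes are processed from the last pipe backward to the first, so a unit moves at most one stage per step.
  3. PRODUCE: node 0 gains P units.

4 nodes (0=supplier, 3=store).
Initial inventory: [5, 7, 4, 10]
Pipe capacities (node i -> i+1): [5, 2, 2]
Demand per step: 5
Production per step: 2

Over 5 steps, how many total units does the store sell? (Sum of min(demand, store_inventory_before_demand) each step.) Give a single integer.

Answer: 18

Derivation:
Step 1: sold=5 (running total=5) -> [2 10 4 7]
Step 2: sold=5 (running total=10) -> [2 10 4 4]
Step 3: sold=4 (running total=14) -> [2 10 4 2]
Step 4: sold=2 (running total=16) -> [2 10 4 2]
Step 5: sold=2 (running total=18) -> [2 10 4 2]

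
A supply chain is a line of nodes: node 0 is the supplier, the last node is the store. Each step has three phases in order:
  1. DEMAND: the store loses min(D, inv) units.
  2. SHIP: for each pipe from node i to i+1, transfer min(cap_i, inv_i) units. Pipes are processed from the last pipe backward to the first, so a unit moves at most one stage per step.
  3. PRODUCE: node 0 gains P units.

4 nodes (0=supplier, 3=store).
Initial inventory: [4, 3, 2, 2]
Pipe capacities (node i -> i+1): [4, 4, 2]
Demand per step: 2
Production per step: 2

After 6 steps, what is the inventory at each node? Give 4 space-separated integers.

Step 1: demand=2,sold=2 ship[2->3]=2 ship[1->2]=3 ship[0->1]=4 prod=2 -> inv=[2 4 3 2]
Step 2: demand=2,sold=2 ship[2->3]=2 ship[1->2]=4 ship[0->1]=2 prod=2 -> inv=[2 2 5 2]
Step 3: demand=2,sold=2 ship[2->3]=2 ship[1->2]=2 ship[0->1]=2 prod=2 -> inv=[2 2 5 2]
Step 4: demand=2,sold=2 ship[2->3]=2 ship[1->2]=2 ship[0->1]=2 prod=2 -> inv=[2 2 5 2]
Step 5: demand=2,sold=2 ship[2->3]=2 ship[1->2]=2 ship[0->1]=2 prod=2 -> inv=[2 2 5 2]
Step 6: demand=2,sold=2 ship[2->3]=2 ship[1->2]=2 ship[0->1]=2 prod=2 -> inv=[2 2 5 2]

2 2 5 2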